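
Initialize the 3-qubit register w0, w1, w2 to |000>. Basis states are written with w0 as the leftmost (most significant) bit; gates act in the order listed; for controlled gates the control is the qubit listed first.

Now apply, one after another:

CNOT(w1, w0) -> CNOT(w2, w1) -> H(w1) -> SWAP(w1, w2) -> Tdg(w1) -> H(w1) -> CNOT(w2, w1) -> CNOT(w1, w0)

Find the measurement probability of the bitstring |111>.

Outcome |111> occurs with probability 1/4.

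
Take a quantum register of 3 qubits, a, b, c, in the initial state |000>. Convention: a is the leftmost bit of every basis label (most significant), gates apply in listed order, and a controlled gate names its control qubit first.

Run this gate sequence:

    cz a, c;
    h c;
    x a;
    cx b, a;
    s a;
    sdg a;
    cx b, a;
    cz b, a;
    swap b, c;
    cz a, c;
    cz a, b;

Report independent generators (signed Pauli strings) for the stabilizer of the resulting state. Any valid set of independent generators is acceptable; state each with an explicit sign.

The stabilizer group can be generated by -IXI, -ZII, +IIZ, among other valid generating sets. Key observation: the block from step 4 through step 7 cancels to the identity and can be dropped.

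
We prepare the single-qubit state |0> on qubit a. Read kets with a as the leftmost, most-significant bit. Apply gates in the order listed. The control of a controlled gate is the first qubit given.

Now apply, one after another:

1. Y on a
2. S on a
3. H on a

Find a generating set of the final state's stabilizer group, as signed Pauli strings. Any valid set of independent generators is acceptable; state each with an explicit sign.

The final state is stabilized by the group generated by -X; other independent generating sets are equally valid.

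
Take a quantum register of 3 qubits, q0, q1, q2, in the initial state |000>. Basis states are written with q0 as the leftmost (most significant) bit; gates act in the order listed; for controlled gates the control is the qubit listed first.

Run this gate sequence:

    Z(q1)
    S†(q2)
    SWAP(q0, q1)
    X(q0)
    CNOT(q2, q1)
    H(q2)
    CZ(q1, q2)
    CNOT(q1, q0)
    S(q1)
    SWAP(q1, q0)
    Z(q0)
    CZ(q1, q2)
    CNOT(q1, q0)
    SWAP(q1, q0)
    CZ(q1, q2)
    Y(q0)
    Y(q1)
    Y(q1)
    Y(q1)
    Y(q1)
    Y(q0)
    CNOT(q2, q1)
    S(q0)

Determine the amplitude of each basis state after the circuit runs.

The final amplitudes are sqrt(2)*I/2 on |101>, sqrt(2)*I/2 on |110>, and 0 on every other basis state. Key observation: gates 16-21 undo each other exactly, leaving only the rest of the circuit to track.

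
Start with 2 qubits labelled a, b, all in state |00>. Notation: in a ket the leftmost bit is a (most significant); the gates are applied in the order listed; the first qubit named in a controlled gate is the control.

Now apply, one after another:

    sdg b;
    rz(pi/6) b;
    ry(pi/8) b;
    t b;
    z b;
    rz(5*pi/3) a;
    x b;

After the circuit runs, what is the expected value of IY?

In the final state, IY has expectation sqrt(4 - 2*sqrt(2))/4.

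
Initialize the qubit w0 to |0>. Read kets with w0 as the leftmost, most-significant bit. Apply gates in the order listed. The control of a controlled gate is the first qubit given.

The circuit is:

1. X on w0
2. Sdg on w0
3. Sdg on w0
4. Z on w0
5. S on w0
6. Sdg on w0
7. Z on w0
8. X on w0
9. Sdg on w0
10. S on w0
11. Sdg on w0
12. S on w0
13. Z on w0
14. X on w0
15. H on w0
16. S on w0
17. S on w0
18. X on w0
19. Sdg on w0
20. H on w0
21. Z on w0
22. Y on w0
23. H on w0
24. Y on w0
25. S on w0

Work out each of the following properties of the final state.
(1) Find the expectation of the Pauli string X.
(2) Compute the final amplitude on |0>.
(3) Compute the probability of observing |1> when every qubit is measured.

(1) The observable X averages to -1.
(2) The final state's coefficient on |0> equals -sqrt(2)*I/2.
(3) A full measurement returns |1> with probability 1/2.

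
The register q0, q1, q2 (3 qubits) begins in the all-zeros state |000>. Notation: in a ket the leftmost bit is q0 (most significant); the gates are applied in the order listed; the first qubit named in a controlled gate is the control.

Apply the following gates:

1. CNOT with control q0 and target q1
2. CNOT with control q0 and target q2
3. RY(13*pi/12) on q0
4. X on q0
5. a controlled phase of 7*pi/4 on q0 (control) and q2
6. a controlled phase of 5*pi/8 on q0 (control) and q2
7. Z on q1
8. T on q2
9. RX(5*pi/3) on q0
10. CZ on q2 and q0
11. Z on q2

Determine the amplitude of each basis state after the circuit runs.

The final amplitudes are -3*sqrt(sqrt(2) + 2)/8 - sqrt(6 - 3*sqrt(2))/8 - I*sqrt(6 - 3*sqrt(2))/8 + I*sqrt(sqrt(2) + 2)/8 on |000>, (1 - I)*(sqrt(3*sqrt(2) + 6) + (-1 - 2*I)*sqrt(2 - sqrt(2)))/8 on |100>, and 0 on every other basis state.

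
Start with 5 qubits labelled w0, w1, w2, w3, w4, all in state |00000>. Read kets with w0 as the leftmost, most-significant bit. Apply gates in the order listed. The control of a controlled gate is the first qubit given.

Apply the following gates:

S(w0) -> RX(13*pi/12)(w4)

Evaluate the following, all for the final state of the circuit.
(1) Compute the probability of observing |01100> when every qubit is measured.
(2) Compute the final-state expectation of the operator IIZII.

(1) Outcome |01100> occurs with probability 0.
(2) In the final state, IIZII has expectation 1.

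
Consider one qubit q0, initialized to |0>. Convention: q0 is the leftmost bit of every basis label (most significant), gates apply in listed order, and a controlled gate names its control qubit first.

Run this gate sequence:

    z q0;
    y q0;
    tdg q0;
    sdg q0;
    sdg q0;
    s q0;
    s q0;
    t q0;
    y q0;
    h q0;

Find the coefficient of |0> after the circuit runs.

The amplitude on |0> is sqrt(2)/2. Key observation: gates 3-8 undo each other exactly, leaving only the rest of the circuit to track.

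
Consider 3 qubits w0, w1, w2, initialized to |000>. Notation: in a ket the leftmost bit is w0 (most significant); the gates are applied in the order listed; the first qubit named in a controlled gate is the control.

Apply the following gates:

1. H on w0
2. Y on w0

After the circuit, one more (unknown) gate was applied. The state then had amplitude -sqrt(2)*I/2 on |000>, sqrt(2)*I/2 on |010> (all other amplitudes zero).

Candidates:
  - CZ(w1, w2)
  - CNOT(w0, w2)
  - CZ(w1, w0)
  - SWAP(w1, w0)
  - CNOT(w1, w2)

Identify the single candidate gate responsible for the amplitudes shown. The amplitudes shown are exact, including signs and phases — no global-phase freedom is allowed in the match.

It was SWAP(w1, w0) that produced the state shown.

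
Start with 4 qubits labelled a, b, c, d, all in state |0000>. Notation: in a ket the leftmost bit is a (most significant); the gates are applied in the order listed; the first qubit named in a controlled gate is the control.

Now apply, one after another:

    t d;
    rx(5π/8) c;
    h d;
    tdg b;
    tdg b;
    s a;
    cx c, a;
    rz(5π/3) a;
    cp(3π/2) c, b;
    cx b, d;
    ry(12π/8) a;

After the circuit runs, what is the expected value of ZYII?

The expectation value of ZYII is 0.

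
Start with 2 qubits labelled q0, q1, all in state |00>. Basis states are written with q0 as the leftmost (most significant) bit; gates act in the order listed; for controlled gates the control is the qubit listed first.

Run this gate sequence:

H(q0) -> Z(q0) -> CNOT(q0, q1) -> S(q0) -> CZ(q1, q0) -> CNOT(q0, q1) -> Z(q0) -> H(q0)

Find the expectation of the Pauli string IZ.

The expectation value of IZ is 1.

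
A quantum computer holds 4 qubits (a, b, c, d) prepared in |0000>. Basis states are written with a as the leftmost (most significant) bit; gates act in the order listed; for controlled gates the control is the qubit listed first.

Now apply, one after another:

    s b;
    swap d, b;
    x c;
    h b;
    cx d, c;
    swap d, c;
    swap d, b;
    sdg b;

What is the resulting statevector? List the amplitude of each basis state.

After the circuit, the state carries amplitude -sqrt(2)*I/2 on |0100>, -sqrt(2)*I/2 on |0101>, and 0 on every other basis state.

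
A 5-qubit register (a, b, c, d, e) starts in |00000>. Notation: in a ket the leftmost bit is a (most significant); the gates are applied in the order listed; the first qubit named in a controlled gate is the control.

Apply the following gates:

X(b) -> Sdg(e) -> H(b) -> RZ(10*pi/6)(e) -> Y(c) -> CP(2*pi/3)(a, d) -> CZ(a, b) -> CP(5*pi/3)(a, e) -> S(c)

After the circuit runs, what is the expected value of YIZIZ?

The expectation value of YIZIZ is 0.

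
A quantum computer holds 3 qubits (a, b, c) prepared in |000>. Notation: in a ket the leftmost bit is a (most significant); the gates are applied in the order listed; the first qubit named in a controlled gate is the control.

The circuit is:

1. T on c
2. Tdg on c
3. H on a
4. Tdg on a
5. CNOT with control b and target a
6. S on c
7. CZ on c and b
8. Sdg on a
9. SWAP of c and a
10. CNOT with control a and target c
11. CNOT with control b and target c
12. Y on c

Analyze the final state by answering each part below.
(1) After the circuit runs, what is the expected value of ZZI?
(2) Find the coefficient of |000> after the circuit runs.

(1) The expectation value of ZZI is 1.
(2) The amplitude on |000> is sqrt(2)*exp(3*I*pi/4)/2.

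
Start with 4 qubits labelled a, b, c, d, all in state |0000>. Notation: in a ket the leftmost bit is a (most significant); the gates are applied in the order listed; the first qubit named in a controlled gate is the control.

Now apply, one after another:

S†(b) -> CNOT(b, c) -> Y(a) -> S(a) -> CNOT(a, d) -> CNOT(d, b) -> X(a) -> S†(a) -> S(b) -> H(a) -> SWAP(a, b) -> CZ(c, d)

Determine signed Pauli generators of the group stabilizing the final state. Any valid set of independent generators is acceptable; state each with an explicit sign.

The final state is stabilized by the group generated by +IXII, -ZIII, +IIZI, -IIIZ; other independent generating sets are equally valid.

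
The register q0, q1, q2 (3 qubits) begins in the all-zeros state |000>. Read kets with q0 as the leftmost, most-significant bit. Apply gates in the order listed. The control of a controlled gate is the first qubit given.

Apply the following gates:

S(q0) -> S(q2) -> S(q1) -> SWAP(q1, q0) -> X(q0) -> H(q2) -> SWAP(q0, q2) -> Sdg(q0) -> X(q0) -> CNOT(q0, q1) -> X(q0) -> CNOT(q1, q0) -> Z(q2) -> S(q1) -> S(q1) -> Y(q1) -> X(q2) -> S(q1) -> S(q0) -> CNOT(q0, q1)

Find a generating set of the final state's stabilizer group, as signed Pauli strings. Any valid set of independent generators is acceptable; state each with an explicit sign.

One valid set of independent stabilizer generators is +IXI, -ZII, +IIZ (any independent generating set of the same group is equally correct).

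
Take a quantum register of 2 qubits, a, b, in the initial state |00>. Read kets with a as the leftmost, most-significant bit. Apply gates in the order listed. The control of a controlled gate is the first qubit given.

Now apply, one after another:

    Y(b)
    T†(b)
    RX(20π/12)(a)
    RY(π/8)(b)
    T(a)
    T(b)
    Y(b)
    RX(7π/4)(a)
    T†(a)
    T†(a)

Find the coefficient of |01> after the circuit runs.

|01> carries amplitude -sqrt(1/2 - sqrt(2)/4)*sin(pi/16)/2 + sqrt(3)*sqrt(sqrt(2)/4 + 1/2)*exp(-I*pi/4)*sin(pi/16)/2 in the final state.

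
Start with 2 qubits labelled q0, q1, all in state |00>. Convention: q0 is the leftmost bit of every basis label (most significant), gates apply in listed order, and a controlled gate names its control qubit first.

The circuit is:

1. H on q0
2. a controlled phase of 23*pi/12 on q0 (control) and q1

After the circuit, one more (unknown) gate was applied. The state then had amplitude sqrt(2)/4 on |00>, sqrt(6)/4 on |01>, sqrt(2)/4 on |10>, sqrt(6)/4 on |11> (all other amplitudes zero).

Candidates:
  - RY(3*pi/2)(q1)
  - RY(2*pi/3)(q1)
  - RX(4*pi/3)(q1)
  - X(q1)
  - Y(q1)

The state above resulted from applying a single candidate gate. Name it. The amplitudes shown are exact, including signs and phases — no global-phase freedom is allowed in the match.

It was RY(2*pi/3)(q1) that produced the state shown.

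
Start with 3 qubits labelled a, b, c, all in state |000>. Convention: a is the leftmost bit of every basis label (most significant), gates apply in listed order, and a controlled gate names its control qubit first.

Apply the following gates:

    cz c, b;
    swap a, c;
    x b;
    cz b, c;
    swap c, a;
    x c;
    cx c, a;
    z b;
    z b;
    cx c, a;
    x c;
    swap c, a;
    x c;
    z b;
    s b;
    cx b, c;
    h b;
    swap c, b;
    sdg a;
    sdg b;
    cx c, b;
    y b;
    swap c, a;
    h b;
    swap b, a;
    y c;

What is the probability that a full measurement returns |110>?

A full measurement returns |110> with probability 0. Key observation: steps 5-12 multiply out to the identity, so the circuit reduces to the remaining gates.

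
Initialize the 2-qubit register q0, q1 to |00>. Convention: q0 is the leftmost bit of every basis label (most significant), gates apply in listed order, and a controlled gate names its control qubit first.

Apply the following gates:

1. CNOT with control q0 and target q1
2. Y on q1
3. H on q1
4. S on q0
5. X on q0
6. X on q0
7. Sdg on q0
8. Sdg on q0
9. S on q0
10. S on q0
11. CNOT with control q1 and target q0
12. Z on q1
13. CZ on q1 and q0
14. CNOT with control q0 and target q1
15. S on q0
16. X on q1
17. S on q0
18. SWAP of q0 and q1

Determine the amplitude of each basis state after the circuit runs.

The final amplitudes are 0 on |00>, 0 on |01>, sqrt(2)*I/2 on |10>, sqrt(2)*I/2 on |11>. Key observation: gates 7-10 undo each other exactly, leaving only the rest of the circuit to track.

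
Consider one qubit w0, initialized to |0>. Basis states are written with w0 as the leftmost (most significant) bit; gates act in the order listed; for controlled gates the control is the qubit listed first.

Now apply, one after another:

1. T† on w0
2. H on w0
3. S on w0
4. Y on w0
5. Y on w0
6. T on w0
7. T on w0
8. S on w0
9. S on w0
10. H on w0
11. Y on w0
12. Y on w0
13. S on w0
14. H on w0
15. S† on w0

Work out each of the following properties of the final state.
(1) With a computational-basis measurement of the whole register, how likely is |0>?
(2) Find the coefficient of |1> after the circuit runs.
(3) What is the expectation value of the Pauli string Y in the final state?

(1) A full measurement returns |0> with probability 1/2.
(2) The amplitude on |1> is -sqrt(2)*I/2.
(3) The expectation value of Y is -1.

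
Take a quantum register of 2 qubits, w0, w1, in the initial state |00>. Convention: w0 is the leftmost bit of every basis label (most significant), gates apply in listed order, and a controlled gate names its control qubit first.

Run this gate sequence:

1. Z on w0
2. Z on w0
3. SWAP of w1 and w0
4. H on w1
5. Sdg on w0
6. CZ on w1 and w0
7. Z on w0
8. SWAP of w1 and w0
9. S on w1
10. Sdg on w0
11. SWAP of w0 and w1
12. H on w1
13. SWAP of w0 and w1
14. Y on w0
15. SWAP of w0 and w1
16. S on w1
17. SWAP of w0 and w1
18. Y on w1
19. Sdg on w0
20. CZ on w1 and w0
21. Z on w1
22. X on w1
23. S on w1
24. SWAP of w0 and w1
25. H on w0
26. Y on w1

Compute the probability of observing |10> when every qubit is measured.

A full measurement returns |10> with probability 1/4.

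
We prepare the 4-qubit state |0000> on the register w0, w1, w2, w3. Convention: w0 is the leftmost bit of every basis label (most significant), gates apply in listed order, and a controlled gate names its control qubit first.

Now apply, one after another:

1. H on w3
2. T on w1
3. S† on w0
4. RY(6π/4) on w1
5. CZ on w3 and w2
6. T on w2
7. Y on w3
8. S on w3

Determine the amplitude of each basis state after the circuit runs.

The final amplitudes are I/2 on |0000>, 1/2 on |0001>, -I/2 on |0100>, -1/2 on |0101>, and 0 on every other basis state.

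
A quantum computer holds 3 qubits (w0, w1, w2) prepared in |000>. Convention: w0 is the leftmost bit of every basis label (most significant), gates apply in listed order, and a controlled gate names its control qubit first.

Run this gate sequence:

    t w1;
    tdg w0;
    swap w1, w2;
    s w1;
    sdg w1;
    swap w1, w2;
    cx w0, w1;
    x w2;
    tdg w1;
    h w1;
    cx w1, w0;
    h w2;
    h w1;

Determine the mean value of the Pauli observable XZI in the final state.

The expectation value of XZI is 1. Key observation: steps 3-6 multiply out to the identity, so the circuit reduces to the remaining gates.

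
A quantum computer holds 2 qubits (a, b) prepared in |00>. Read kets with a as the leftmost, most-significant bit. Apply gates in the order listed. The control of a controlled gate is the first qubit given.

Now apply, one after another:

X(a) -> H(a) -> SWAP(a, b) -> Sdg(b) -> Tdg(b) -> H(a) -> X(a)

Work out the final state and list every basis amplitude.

After the circuit, the state carries amplitude 1/2 on |00>, exp(I*pi/4)/2 on |01>, 1/2 on |10>, exp(I*pi/4)/2 on |11>.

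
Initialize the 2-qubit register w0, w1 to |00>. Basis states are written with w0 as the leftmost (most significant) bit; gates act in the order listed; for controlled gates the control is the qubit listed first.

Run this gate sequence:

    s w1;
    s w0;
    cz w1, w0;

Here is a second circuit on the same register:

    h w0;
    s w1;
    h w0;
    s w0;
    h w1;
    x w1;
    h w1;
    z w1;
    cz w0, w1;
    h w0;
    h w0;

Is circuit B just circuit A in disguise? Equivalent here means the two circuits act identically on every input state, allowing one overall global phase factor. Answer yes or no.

Yes — the two circuits implement the same unitary up to a global phase.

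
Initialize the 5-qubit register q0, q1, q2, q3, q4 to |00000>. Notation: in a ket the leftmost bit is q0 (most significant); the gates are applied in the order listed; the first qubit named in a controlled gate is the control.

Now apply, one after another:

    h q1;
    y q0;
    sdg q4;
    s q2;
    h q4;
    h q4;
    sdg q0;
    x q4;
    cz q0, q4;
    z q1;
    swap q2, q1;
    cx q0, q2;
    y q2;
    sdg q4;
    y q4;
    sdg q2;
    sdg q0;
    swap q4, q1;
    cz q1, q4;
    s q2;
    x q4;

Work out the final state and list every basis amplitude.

After the circuit, the state carries amplitude -sqrt(2)/2 on |10001>, -sqrt(2)/2 on |10101>, and 0 on every other basis state.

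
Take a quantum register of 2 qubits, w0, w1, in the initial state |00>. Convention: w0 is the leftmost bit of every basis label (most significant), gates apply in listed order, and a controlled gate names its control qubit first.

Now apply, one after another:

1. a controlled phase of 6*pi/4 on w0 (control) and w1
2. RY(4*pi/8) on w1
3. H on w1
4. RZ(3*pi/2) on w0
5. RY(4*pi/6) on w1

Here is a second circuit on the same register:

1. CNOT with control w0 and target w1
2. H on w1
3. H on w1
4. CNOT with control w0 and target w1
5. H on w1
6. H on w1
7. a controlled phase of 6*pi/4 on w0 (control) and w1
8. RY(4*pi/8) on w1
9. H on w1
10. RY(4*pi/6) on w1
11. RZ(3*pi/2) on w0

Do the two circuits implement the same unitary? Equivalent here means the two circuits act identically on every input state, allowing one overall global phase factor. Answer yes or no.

Yes — the two circuits implement the same unitary up to a global phase.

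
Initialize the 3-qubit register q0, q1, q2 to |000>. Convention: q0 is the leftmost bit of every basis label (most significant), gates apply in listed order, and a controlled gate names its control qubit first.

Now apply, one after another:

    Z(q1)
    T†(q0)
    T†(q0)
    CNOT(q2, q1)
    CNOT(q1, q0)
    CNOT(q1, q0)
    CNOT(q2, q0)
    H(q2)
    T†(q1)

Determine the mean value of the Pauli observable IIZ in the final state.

In the final state, IIZ has expectation 0. Key observation: gates 5-6 undo each other exactly, leaving only the rest of the circuit to track.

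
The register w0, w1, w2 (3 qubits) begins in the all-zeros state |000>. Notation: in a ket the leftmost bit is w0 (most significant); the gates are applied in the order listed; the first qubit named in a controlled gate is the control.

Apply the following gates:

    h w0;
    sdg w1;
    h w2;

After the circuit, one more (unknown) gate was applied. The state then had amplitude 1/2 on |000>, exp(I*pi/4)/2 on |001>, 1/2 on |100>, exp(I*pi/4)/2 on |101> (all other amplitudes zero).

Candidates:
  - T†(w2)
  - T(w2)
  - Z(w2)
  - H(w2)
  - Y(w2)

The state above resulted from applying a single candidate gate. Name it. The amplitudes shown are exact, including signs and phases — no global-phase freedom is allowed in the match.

The unique candidate consistent with the amplitudes is T(w2).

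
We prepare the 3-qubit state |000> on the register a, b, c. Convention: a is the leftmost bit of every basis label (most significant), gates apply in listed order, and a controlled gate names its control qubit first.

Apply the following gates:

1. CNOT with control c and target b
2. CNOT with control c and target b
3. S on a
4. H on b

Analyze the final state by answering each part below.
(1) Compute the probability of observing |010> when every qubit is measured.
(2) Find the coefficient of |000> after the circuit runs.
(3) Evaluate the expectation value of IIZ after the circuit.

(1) A full measurement returns |010> with probability 1/2. Key observation: steps 1-2 multiply out to the identity, so the circuit reduces to the remaining gates.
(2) The amplitude on |000> is sqrt(2)/2.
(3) In the final state, IIZ has expectation 1.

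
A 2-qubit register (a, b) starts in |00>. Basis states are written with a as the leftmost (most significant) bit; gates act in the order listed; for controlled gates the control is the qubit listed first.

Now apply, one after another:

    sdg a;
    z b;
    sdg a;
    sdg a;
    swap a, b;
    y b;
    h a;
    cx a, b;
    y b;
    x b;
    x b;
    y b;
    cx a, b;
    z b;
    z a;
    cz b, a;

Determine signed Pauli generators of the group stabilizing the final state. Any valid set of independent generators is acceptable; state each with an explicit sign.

The stabilizer group can be generated by +XI, -IZ, among other valid generating sets.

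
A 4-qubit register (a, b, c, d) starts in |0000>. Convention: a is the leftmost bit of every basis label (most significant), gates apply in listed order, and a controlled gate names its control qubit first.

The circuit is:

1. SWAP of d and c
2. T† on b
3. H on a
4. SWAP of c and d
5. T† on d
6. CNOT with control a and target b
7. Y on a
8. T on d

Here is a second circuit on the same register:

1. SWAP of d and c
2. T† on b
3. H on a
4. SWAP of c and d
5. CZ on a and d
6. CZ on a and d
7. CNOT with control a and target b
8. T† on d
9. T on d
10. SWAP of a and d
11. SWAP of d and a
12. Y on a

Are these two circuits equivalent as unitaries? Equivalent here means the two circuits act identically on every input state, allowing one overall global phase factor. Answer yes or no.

Yes — the two circuits implement the same unitary up to a global phase.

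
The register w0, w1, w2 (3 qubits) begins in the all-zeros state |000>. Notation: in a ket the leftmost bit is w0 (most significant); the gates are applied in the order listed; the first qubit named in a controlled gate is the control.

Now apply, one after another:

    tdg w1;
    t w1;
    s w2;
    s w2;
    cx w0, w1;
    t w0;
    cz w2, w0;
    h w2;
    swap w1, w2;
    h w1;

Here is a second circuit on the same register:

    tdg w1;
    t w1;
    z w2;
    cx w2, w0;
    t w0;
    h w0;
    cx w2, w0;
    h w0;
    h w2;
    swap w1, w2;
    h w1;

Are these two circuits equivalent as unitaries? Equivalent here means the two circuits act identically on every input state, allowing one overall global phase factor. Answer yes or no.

No — the two circuits implement different unitaries, even allowing a global phase.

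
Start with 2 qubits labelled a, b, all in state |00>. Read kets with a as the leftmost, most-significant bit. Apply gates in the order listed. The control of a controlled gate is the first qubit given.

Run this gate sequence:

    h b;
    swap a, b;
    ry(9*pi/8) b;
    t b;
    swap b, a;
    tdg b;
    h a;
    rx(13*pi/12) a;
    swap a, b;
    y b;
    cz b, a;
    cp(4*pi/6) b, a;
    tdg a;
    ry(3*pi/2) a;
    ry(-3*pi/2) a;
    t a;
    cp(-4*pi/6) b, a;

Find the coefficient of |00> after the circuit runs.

The final state's coefficient on |00> equals sqrt(1/2 - sqrt(2)/4)*cos(7*pi/16)/4 + sqrt(3)*sqrt(sqrt(2)/4 + 1/2)*cos(7*pi/16)/4 - sqrt(3)*sqrt(sqrt(2)/4 + 1/2)*exp(I*pi/4)*sin(7*pi/16)/4 - I*sqrt(sqrt(2)/4 + 1/2)*exp(I*pi/4)*sin(7*pi/16)/4 - sqrt(1/2 - sqrt(2)/4)*exp(I*pi/4)*sin(7*pi/16)/4 - I*sqrt(sqrt(2)/4 + 1/2)*cos(7*pi/16)/4 + sqrt(3)*I*sqrt(1/2 - sqrt(2)/4)*cos(7*pi/16)/4 + sqrt(3)*I*sqrt(1/2 - sqrt(2)/4)*exp(I*pi/4)*sin(7*pi/16)/4. Key observation: steps 12-17 multiply out to the identity, so the circuit reduces to the remaining gates.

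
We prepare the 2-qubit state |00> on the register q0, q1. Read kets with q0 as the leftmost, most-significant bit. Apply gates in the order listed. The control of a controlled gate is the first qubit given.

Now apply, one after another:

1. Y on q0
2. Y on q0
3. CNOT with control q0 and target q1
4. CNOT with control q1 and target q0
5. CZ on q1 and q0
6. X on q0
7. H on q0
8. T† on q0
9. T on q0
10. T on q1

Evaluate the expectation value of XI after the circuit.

The observable XI averages to -1.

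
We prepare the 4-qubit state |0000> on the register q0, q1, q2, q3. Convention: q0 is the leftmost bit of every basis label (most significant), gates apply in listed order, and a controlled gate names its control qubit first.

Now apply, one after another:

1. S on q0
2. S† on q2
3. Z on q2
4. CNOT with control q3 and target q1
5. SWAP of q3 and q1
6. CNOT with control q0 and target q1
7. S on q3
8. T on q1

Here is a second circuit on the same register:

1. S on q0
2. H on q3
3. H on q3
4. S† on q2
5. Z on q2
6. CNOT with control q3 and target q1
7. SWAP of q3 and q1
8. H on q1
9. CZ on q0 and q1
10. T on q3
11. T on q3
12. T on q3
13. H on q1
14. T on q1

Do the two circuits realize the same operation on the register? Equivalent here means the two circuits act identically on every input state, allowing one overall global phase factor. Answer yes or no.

No — the two circuits implement different unitaries, even allowing a global phase.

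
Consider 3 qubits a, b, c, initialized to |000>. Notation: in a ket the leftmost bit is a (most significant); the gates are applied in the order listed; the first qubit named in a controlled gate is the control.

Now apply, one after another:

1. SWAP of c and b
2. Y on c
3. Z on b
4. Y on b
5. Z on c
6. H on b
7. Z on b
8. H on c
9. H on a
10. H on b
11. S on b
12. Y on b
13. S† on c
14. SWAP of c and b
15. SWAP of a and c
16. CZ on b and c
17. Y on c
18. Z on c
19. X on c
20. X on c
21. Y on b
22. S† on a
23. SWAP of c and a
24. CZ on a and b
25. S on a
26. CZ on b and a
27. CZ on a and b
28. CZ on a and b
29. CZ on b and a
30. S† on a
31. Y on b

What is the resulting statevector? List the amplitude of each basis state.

The resulting statevector has amplitude 0 on |000>, -I/2 on |001>, 0 on |010>, -1/2 on |011>, 0 on |100>, I/2 on |101>, 0 on |110>, 1/2 on |111>. Key observation: steps 25-30 multiply out to the identity, so the circuit reduces to the remaining gates.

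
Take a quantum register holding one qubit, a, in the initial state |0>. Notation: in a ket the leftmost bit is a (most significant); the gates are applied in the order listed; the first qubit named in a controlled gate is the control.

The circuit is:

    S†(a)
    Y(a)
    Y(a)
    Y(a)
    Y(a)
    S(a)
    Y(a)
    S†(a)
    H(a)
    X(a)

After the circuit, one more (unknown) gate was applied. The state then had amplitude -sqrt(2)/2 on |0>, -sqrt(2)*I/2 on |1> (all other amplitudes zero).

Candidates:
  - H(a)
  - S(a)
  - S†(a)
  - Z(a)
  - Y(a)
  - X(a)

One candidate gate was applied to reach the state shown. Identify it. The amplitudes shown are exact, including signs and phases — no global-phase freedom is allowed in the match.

The applied gate was S†(a). Key observation: gates 1-6 undo each other exactly, leaving only the rest of the circuit to track.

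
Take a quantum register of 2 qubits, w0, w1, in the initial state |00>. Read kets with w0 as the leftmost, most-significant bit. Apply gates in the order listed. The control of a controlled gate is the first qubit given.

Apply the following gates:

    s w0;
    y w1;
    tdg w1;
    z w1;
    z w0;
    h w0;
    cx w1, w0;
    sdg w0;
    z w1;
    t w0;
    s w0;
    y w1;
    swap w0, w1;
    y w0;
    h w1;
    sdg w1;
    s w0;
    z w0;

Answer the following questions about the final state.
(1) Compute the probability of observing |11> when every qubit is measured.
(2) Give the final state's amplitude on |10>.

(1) A full measurement returns |11> with probability 1/2 - sqrt(2)/4.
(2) The final state's coefficient on |10> equals 1/2 - exp(3*I*pi/4)/2.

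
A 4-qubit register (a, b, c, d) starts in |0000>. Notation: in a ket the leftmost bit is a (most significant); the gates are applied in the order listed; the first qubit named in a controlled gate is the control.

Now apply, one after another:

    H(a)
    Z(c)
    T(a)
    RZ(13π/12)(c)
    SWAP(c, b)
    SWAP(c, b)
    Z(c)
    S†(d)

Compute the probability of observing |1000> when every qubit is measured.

Outcome |1000> occurs with probability 1/2. Key observation: gates 5-6 undo each other exactly, leaving only the rest of the circuit to track.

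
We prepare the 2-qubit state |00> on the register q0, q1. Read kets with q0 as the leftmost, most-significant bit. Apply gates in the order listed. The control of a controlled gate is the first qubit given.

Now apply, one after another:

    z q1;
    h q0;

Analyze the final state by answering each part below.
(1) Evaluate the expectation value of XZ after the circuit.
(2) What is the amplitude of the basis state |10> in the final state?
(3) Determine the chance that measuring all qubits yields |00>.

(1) The observable XZ averages to 1.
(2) The amplitude on |10> is sqrt(2)/2.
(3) Outcome |00> occurs with probability 1/2.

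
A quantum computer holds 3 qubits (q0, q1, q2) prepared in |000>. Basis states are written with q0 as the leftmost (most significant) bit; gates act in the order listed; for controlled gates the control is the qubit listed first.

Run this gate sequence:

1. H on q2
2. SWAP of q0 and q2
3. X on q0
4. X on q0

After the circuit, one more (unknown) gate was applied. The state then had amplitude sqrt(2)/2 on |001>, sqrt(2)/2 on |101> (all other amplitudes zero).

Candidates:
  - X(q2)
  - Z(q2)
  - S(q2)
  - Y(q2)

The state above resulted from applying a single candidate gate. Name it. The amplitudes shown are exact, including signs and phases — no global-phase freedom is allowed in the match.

The unique candidate consistent with the amplitudes is X(q2). Key observation: the block from step 3 through step 4 cancels to the identity and can be dropped.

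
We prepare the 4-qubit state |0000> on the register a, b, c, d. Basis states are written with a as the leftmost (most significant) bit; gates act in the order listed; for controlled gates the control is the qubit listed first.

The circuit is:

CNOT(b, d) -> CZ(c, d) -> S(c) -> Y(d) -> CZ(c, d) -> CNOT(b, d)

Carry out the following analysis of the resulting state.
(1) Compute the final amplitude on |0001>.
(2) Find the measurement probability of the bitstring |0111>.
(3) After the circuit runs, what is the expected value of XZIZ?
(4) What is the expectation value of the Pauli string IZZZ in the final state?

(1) The final state's coefficient on |0001> equals I.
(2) The probability of measuring |0111> is 0.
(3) In the final state, XZIZ has expectation 0.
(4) The observable IZZZ averages to -1.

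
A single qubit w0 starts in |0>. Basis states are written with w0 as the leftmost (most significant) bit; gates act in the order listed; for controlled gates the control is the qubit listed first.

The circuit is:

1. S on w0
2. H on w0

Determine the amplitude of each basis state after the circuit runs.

After the circuit, the state carries amplitude sqrt(2)/2 on |0>, sqrt(2)/2 on |1>.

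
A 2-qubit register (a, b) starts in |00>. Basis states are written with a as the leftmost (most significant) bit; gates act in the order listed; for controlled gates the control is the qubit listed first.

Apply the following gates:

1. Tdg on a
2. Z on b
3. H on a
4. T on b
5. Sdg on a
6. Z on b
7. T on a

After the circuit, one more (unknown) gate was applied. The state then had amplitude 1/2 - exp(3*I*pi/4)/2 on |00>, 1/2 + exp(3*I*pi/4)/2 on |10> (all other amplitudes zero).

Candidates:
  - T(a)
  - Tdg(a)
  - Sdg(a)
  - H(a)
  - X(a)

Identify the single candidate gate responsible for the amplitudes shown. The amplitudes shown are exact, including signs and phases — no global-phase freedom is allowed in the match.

It was H(a) that produced the state shown.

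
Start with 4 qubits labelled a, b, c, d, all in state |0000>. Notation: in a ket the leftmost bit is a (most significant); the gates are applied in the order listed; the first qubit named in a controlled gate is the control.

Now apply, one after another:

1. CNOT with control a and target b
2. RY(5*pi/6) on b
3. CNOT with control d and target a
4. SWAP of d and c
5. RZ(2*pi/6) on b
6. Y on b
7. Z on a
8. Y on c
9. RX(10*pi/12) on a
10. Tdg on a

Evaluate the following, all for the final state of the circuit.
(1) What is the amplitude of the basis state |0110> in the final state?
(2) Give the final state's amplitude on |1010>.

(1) The amplitude on |0110> is (2 - sqrt(3))*exp(5*I*pi/6)/4.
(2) |1010> carries amplitude (-2 - sqrt(3))*exp(5*I*pi/12)/4 in the final state.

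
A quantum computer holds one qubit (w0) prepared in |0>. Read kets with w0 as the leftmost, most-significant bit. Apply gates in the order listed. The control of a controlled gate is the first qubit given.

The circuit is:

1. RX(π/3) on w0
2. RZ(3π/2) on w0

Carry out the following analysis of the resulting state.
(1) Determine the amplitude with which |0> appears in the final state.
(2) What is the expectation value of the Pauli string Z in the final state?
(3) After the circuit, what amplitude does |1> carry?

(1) |0> carries amplitude -sqrt(3)*exp(I*pi/4)/2 in the final state.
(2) The observable Z averages to 1/2.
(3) The final state's coefficient on |1> equals exp(I*pi/4)/2.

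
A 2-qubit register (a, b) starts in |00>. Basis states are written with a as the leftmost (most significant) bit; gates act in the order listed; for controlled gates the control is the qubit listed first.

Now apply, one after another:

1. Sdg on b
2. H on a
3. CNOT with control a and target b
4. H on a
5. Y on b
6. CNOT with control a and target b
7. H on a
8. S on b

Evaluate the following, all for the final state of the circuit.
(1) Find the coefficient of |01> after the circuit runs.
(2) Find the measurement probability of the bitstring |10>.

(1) |01> carries amplitude -sqrt(2)/2 in the final state.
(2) The probability of measuring |10> is 1/2.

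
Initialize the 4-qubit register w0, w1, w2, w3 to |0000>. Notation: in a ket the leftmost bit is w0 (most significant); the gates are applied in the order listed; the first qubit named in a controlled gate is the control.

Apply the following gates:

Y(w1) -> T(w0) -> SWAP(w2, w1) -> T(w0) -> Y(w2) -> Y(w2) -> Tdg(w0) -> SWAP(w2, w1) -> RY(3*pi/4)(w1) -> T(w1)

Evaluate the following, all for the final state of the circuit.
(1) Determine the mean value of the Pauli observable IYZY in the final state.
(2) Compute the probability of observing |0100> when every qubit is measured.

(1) The observable IYZY averages to 0. Key observation: the block from step 3 through step 8 cancels to the identity and can be dropped.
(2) Outcome |0100> occurs with probability 1/2 - sqrt(2)/4.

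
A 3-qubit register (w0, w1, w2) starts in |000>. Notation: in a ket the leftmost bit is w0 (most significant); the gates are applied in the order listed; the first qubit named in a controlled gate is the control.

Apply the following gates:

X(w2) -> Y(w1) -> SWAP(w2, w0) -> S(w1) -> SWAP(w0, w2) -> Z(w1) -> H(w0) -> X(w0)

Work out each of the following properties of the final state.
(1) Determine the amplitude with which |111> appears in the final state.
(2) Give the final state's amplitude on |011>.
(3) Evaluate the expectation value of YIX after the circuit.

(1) The amplitude on |111> is sqrt(2)/2.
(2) The amplitude on |011> is sqrt(2)/2.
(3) The observable YIX averages to 0.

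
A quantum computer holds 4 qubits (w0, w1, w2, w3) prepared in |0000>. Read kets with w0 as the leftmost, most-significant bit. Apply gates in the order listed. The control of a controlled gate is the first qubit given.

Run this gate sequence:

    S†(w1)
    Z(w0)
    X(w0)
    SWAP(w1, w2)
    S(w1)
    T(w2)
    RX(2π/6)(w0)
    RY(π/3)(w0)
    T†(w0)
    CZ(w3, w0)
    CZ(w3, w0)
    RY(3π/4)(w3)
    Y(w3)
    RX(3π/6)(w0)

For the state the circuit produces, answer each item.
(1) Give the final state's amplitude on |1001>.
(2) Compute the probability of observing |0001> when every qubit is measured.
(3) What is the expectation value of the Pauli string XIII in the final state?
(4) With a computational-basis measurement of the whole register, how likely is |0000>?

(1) |1001> carries amplitude sqrt(2 - sqrt(2))*(-sqrt(6)*(1 + I) - sqrt(2)*exp(3*I*pi/4) + 3*sqrt(2)*exp(I*pi/4))/16 in the final state. Key observation: gates 10-11 undo each other exactly, leaving only the rest of the circuit to track.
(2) The probability of measuring |0001> is -sqrt(2)/8 - 3*sqrt(3)/32 + 3*sqrt(6)/32 + 1/4.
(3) The expectation value of XIII is sqrt(6)/8.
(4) A full measurement returns |0000> with probability 3*sqrt(3)/32 + sqrt(2)/8 + 3*sqrt(6)/32 + 1/4.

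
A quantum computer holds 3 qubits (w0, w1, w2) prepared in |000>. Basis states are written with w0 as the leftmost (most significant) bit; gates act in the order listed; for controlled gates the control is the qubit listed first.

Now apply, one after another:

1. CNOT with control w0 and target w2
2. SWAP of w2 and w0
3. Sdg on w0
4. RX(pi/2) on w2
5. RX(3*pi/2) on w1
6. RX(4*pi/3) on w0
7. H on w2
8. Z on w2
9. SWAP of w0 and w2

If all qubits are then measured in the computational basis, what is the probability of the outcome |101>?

Outcome |101> occurs with probability 3/16.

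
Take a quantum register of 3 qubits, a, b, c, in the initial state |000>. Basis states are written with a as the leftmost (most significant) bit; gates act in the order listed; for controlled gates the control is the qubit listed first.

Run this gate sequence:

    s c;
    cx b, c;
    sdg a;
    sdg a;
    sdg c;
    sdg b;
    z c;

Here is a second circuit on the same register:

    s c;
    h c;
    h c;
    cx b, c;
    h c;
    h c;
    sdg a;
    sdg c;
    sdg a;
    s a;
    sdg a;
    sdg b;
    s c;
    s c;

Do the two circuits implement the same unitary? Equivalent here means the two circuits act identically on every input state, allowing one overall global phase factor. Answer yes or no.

Yes — the two circuits implement the same unitary up to a global phase.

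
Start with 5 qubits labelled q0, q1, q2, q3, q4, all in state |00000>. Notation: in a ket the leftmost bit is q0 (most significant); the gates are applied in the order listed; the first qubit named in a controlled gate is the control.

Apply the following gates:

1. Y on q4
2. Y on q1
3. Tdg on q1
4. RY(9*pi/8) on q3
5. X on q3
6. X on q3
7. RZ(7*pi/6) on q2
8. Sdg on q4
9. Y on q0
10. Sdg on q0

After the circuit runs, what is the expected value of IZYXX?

The observable IZYXX averages to 0.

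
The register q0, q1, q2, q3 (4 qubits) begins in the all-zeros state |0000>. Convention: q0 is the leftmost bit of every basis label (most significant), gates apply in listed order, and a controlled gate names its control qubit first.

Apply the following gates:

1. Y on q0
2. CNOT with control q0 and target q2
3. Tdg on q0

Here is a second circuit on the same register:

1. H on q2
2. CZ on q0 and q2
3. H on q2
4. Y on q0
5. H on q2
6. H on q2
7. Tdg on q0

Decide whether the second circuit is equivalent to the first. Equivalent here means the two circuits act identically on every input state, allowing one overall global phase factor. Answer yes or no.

No, they are not equivalent — no single phase factor reconciles the two unitaries.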